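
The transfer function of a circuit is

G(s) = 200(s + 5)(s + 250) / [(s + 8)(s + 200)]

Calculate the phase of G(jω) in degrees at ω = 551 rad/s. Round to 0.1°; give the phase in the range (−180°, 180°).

At s = jω = j551:
zero (s+5): 5 + j551 → |·| = √(5²+551²) = √303626 ≈ 551.02, ∠ = arctan(551/5) ≈ 89.48°
zero (s+250): 250 + j551 → |·| = √(250²+551²) = √366101 ≈ 605.06, ∠ = arctan(551/250) ≈ 65.60°
pole (s+8): 8 + j551 → |·| = √(8²+551²) = √303665 ≈ 551.06, ∠ = arctan(551/8) ≈ 89.17°
pole (s+200): 200 + j551 → |·| = √(200²+551²) = √343601 ≈ 586.17, ∠ = arctan(551/200) ≈ 70.05°
∠G = 155.08° − 159.22° = -4.14°

-4.1°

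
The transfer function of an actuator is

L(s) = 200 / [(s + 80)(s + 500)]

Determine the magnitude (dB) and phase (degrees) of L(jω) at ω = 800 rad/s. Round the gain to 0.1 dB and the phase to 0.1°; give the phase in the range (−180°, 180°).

At s = jω = j800:
pole (s+80): 80 + j800 → |·| = √(80²+800²) = √646400 ≈ 803.99, ∠ = arctan(800/80) ≈ 84.29°
pole (s+500): 500 + j800 → |·| = √(500²+800²) = √890000 ≈ 943.4, ∠ = arctan(800/500) ≈ 57.99°
|L| = 200 / 7.5848e+05 ≈ 0.00026369
Gain = 20 log₁₀(0.00026369) ≈ -71.58 dB
∠L = 0.00° − 142.28° = -142.28°

-71.6 dB, -142.3°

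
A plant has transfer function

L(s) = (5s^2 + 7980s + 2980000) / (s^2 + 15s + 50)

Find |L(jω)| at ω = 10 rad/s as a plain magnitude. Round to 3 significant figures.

Substitute s = j10:
Numerator: 5(j10)^2 + 7980(j10) + 2980000 = 2979500 + j79800
Denominator: (j10)^2 + 15(j10) + 50 = -50 + j150
|N| = √(2979500² + 79800²) ≈ 2.9806e+06, ∠N ≈ 1.53°
|D| = √(50² + 150²) ≈ 158.11, ∠D ≈ 108.43°
|L| = 2.9806e+06 / 158.11 ≈ 18851

1.89e+04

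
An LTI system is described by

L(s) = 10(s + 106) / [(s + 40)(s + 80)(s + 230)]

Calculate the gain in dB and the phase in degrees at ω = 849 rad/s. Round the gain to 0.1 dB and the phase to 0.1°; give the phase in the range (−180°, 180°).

At s = jω = j849:
zero (s+106): 106 + j849 → |·| = √(106²+849²) = √732037 ≈ 855.59, ∠ = arctan(849/106) ≈ 82.88°
pole (s+40): 40 + j849 → |·| = √(40²+849²) = √722401 ≈ 849.94, ∠ = arctan(849/40) ≈ 87.30°
pole (s+80): 80 + j849 → |·| = √(80²+849²) = √727201 ≈ 852.76, ∠ = arctan(849/80) ≈ 84.62°
pole (s+230): 230 + j849 → |·| = √(230²+849²) = √773701 ≈ 879.6, ∠ = arctan(849/230) ≈ 74.84°
|L| = 10 · 855.59 / 6.3753e+08 ≈ 1.342e-05
Gain = 20 log₁₀(1.342e-05) ≈ -97.44 dB
∠L = 82.88° − 246.76° = -163.88°

-97.4 dB, -163.9°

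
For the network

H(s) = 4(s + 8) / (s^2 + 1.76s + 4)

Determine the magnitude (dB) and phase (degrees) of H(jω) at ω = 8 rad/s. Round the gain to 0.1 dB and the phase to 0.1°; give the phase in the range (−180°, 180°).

At s = jω = j8:
zero (s+8): 8 + j8 → |·| = √(8²+8²) = √128 ≈ 11.314, ∠ = arctan(8/8) ≈ 45.00°
quadratic: (j8)² + 1.76·j8 + 4 = -60 + j14.08 → |·| ≈ 61.63, ∠ ≈ 166.79°
|H| = 4 · 11.314 / 61.63 ≈ 0.73432
Gain = 20 log₁₀(0.73432) ≈ -2.68 dB
∠H = 45.00° − 166.79° = -121.79°

-2.7 dB, -121.8°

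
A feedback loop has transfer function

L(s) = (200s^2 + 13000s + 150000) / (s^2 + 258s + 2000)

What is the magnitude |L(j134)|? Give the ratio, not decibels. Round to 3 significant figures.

101

Substitute s = j134:
Numerator: 200(j134)^2 + 13000(j134) + 150000 = -3441200 + j1742000
Denominator: (j134)^2 + 258(j134) + 2000 = -15956 + j34572
|N| = √(3441200² + 1742000²) ≈ 3.857e+06, ∠N ≈ 153.15°
|D| = √(15956² + 34572²) ≈ 38076, ∠D ≈ 114.77°
|L| = 3.857e+06 / 38076 ≈ 101.3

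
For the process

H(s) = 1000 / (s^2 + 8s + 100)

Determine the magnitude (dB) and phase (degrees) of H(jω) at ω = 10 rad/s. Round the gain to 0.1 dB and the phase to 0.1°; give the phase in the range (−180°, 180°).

At s = jω = j10:
quadratic: (j10)² + 8·j10 + 100 = 0 + j80 → |·| ≈ 80, ∠ ≈ 90.00°
|H| = 1000 / 80 ≈ 12.5
Gain = 20 log₁₀(12.5) ≈ 21.94 dB
∠H = 0.00° − 90.00° = -90.00°

21.9 dB, -90.0°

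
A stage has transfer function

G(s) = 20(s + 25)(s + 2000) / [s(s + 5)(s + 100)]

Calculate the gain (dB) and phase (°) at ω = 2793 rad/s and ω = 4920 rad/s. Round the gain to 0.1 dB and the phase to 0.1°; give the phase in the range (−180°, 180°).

At s = jω = j2793:
zero (s+25): 25 + j2793 → |·| = √(25²+2793²) = √7801474 ≈ 2793.1, ∠ = arctan(2793/25) ≈ 89.49°
zero (s+2000): 2000 + j2793 → |·| = √(2000²+2793²) = √11800849 ≈ 3435.2, ∠ = arctan(2793/2000) ≈ 54.39°
pole (s+5): 5 + j2793 → |·| = √(5²+2793²) = √7800874 ≈ 2793, ∠ = arctan(2793/5) ≈ 89.90°
pole (s+100): 100 + j2793 → |·| = √(100²+2793²) = √7810849 ≈ 2794.8, ∠ = arctan(2793/100) ≈ 87.95°
pole at origin: |s| = 2793, ∠ = 90.00° (in denominator)
|G| = 20 · 9.5949e+06 / 2.1802e+10 ≈ 0.0088019
Gain = 20 log₁₀(0.0088019) ≈ -41.11 dB
∠G = 143.88° − 267.85° = -123.97°

At s = jω = j4920:
zero (s+25): 25 + j4920 → |·| = √(25²+4920²) = √24207025 ≈ 4920.1, ∠ = arctan(4920/25) ≈ 89.71°
zero (s+2000): 2000 + j4920 → |·| = √(2000²+4920²) = √28206400 ≈ 5311, ∠ = arctan(4920/2000) ≈ 67.88°
pole (s+5): 5 + j4920 → |·| = √(5²+4920²) = √24206425 ≈ 4920, ∠ = arctan(4920/5) ≈ 89.94°
pole (s+100): 100 + j4920 → |·| = √(100²+4920²) = √24216400 ≈ 4921, ∠ = arctan(4920/100) ≈ 88.84°
pole at origin: |s| = 4920, ∠ = 90.00° (in denominator)
|G| = 20 · 2.6131e+07 / 1.1912e+11 ≈ 0.0043873
Gain = 20 log₁₀(0.0043873) ≈ -47.16 dB
∠G = 157.59° − 268.78° = -111.19°

ω = 2793: -41.1 dB, -124.0°; ω = 4920: -47.2 dB, -111.2°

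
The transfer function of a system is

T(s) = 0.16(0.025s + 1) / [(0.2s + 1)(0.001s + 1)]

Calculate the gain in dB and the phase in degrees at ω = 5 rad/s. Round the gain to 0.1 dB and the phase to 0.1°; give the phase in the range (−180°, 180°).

-18.9 dB, -38.2°

At ω = 5 rad/s:
zero (1 + j5·0.025) = 1 + j0.125 → |·| ≈ 1.0078, ∠ ≈ 7.13°
pole (1 + j5·0.2) = 1 + j1 → |·| ≈ 1.4142, ∠ ≈ 45.00°
pole (1 + j5·0.001) = 1 + j0.005 → |·| ≈ 1, ∠ ≈ 0.29°
|T| = 0.16 · 1.0078 / (1.4142 · 1) ≈ 0.11402
Gain = 20 log₁₀(0.11402) ≈ -18.86 dB
∠T = (7.13°) − (45.00° + 0.29°) = -38.16°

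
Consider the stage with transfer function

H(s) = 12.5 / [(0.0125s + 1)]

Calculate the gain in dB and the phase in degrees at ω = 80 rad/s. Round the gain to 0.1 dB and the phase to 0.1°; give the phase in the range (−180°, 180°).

18.9 dB, -45.0°

At ω = 80 rad/s:
pole (1 + j80·0.0125) = 1 + j1 → |·| ≈ 1.4142, ∠ ≈ 45.00°
|H| = 12.5 · 1 / (1.4142) ≈ 8.8389
Gain = 20 log₁₀(8.8389) ≈ 18.93 dB
∠H = (0°) − (45.00°) = -45.00°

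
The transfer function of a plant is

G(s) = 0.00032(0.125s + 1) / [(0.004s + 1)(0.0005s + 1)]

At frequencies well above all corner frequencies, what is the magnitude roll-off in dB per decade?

-20 dB/decade

Each pole contributes −20 dB/decade at high frequency; each zero contributes +20 dB/decade.
Net: 1 zero(s) − 2 pole(s) → -20 dB/decade.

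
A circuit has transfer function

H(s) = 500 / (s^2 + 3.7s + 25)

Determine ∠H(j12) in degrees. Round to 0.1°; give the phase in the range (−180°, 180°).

-159.5°

At s = jω = j12:
quadratic: (j12)² + 3.7·j12 + 25 = -119 + j44.4 → |·| ≈ 127.01, ∠ ≈ 159.54°
∠H = 0.00° − 159.54° = -159.54°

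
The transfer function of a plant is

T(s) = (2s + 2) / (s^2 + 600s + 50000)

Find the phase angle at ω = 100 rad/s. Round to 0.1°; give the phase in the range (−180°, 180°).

Substitute s = j100:
Numerator: 2(j100) + 2 = 2 + j200
Denominator: (j100)^2 + 600(j100) + 50000 = 40000 + j60000
|N| = √(2² + 200²) ≈ 200.01, ∠N ≈ 89.43°
|D| = √(40000² + 60000²) ≈ 72111, ∠D ≈ 56.31°
∠T = 89.43° − 56.31° = 33.12°

33.1°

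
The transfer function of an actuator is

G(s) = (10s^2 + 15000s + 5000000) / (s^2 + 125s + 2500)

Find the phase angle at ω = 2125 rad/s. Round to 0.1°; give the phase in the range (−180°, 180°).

Substitute s = j2125:
Numerator: 10(j2125)^2 + 15000(j2125) + 5000000 = -40156250 + j31875000
Denominator: (j2125)^2 + 125(j2125) + 2500 = -4513125 + j265625
|N| = √(40156250² + 31875000²) ≈ 5.1269e+07, ∠N ≈ 141.56°
|D| = √(4513125² + 265625²) ≈ 4.5209e+06, ∠D ≈ 176.63°
∠G = 141.56° − 176.63° = -35.07°

-35.1°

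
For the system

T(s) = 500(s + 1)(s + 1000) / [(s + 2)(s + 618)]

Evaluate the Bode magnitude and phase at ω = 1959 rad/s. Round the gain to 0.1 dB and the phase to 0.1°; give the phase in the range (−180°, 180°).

At s = jω = j1959:
zero (s+1): 1 + j1959 → |·| = √(1²+1959²) = √3837682 ≈ 1959, ∠ = arctan(1959/1) ≈ 89.97°
zero (s+1000): 1000 + j1959 → |·| = √(1000²+1959²) = √4837681 ≈ 2199.5, ∠ = arctan(1959/1000) ≈ 62.96°
pole (s+2): 2 + j1959 → |·| = √(2²+1959²) = √3837685 ≈ 1959, ∠ = arctan(1959/2) ≈ 89.94°
pole (s+618): 618 + j1959 → |·| = √(618²+1959²) = √4219605 ≈ 2054.2, ∠ = arctan(1959/618) ≈ 72.49°
|T| = 500 · 4.3088e+06 / 4.0242e+06 ≈ 535.36
Gain = 20 log₁₀(535.36) ≈ 54.57 dB
∠T = 152.93° − 162.43° = -9.50°

54.6 dB, -9.5°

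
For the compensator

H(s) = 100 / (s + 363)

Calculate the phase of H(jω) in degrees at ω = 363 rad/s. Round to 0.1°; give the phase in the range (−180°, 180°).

-45.0°

Substitute s = j363:
Numerator: 100 = 100 + j0
Denominator: (j363) + 363 = 363 + j363
|N| = √(100² + 0²) ≈ 100, ∠N ≈ 0.00°
|D| = √(363² + 363²) ≈ 513.36, ∠D ≈ 45.00°
∠H = 0.00° − 45.00° = -45.00°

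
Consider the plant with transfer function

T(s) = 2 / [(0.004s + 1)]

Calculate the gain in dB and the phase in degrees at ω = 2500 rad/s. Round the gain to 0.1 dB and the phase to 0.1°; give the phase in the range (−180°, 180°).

At ω = 2500 rad/s:
pole (1 + j2500·0.004) = 1 + j10 → |·| ≈ 10.05, ∠ ≈ 84.29°
|T| = 2 · 1 / (10.05) ≈ 0.199
Gain = 20 log₁₀(0.199) ≈ -14.02 dB
∠T = (0°) − (84.29°) = -84.29°

-14.0 dB, -84.3°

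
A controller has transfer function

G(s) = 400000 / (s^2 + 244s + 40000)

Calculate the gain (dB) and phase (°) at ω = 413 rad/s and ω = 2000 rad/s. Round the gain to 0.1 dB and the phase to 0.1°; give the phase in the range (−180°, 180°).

ω = 413: 7.7 dB, -142.3°; ω = 2000: -20.0 dB, -173.0°

At s = jω = j413:
quadratic: (j413)² + 244·j413 + 40000 = -130569 + j100772 → |·| ≈ 1.6493e+05, ∠ ≈ 142.34°
|G| = 400000 / 1.6493e+05 ≈ 2.4253
Gain = 20 log₁₀(2.4253) ≈ 7.70 dB
∠G = 0.00° − 142.34° = -142.34°

At s = jω = j2000:
quadratic: (j2000)² + 244·j2000 + 40000 = -3960000 + j488000 → |·| ≈ 3.99e+06, ∠ ≈ 172.97°
|G| = 400000 / 3.99e+06 ≈ 0.10025
Gain = 20 log₁₀(0.10025) ≈ -19.98 dB
∠G = 0.00° − 172.97° = -172.97°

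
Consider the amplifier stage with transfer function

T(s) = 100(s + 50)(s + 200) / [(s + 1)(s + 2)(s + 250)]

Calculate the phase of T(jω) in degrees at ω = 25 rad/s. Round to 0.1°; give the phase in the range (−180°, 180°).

At s = jω = j25:
zero (s+50): 50 + j25 → |·| = √(50²+25²) = √3125 ≈ 55.902, ∠ = arctan(25/50) ≈ 26.57°
zero (s+200): 200 + j25 → |·| = √(200²+25²) = √40625 ≈ 201.56, ∠ = arctan(25/200) ≈ 7.13°
pole (s+1): 1 + j25 → |·| = √(1²+25²) = √626 ≈ 25.02, ∠ = arctan(25/1) ≈ 87.71°
pole (s+2): 2 + j25 → |·| = √(2²+25²) = √629 ≈ 25.08, ∠ = arctan(25/2) ≈ 85.43°
pole (s+250): 250 + j25 → |·| = √(250²+25²) = √63125 ≈ 251.25, ∠ = arctan(25/250) ≈ 5.71°
∠T = 33.70° − 178.85° = -145.15°

-145.2°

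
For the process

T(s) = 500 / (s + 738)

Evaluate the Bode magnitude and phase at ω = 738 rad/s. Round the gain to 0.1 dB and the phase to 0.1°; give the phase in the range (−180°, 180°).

At s = jω = j738:
pole (s+738): 738 + j738 → |·| = √(738²+738²) = √1089288 ≈ 1043.7, ∠ = arctan(738/738) ≈ 45.00°
|T| = 500 / 1043.7 ≈ 0.47906
Gain = 20 log₁₀(0.47906) ≈ -6.39 dB
∠T = 0.00° − 45.00° = -45.00°

-6.4 dB, -45.0°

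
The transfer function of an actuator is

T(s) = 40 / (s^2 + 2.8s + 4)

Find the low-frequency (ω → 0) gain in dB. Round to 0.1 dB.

20.0 dB

T(0) = 40 / 4 = 10
20 log₁₀(10) ≈ 20.00 dB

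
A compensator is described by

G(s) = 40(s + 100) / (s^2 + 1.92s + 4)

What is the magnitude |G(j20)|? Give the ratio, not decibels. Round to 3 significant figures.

10.3

At s = jω = j20:
zero (s+100): 100 + j20 → |·| = √(100²+20²) = √10400 ≈ 101.98, ∠ = arctan(20/100) ≈ 11.31°
quadratic: (j20)² + 1.92·j20 + 4 = -396 + j38.4 → |·| ≈ 397.86, ∠ ≈ 174.46°
|G| = 40 · 101.98 / 397.86 ≈ 10.253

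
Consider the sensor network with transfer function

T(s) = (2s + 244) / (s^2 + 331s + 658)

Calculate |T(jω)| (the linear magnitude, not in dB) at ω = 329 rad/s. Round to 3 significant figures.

Substitute s = j329:
Numerator: 2(j329) + 244 = 244 + j658
Denominator: (j329)^2 + 331(j329) + 658 = -107583 + j108899
|N| = √(244² + 658²) ≈ 701.78, ∠N ≈ 69.65°
|D| = √(107583² + 108899²) ≈ 1.5308e+05, ∠D ≈ 134.65°
|T| = 701.78 / 1.5308e+05 ≈ 0.0045844

0.00458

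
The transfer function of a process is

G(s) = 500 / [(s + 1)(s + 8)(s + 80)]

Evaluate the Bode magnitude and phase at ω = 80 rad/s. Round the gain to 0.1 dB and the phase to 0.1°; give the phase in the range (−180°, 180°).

-63.3 dB, 141.4°

At s = jω = j80:
pole (s+1): 1 + j80 → |·| = √(1²+80²) = √6401 ≈ 80.006, ∠ = arctan(80/1) ≈ 89.28°
pole (s+8): 8 + j80 → |·| = √(8²+80²) = √6464 ≈ 80.399, ∠ = arctan(80/8) ≈ 84.29°
pole (s+80): 80 + j80 → |·| = √(80²+80²) = √12800 ≈ 113.14, ∠ = arctan(80/80) ≈ 45.00°
|G| = 500 / 7.2776e+05 ≈ 0.00068704
Gain = 20 log₁₀(0.00068704) ≈ -63.26 dB
∠G = 0.00° − 218.57° = -218.57° ≡ 141.43° (principal value)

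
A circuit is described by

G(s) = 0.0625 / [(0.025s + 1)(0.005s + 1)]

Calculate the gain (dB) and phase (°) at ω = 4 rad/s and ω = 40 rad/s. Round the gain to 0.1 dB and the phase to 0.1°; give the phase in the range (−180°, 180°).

ω = 4: -24.1 dB, -6.9°; ω = 40: -27.3 dB, -56.3°

At ω = 4 rad/s:
pole (1 + j4·0.025) = 1 + j0.1 → |·| ≈ 1.005, ∠ ≈ 5.71°
pole (1 + j4·0.005) = 1 + j0.02 → |·| ≈ 1.0002, ∠ ≈ 1.15°
|G| = 0.0625 · 1 / (1.005 · 1.0002) ≈ 0.062177
Gain = 20 log₁₀(0.062177) ≈ -24.13 dB
∠G = (0°) − (5.71° + 1.15°) = -6.86°

At ω = 40 rad/s:
pole (1 + j40·0.025) = 1 + j1 → |·| ≈ 1.4142, ∠ ≈ 45.00°
pole (1 + j40·0.005) = 1 + j0.2 → |·| ≈ 1.0198, ∠ ≈ 11.31°
|G| = 0.0625 · 1 / (1.4142 · 1.0198) ≈ 0.043337
Gain = 20 log₁₀(0.043337) ≈ -27.26 dB
∠G = (0°) − (45.00° + 11.31°) = -56.31°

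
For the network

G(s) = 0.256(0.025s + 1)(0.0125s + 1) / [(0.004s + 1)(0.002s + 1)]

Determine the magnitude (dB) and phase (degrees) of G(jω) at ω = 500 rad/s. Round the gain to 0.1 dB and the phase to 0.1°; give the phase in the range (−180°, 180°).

At ω = 500 rad/s:
zero (1 + j500·0.025) = 1 + j12.5 → |·| ≈ 12.54, ∠ ≈ 85.43°
zero (1 + j500·0.0125) = 1 + j6.25 → |·| ≈ 6.3295, ∠ ≈ 80.91°
pole (1 + j500·0.004) = 1 + j2 → |·| ≈ 2.2361, ∠ ≈ 63.43°
pole (1 + j500·0.002) = 1 + j1 → |·| ≈ 1.4142, ∠ ≈ 45.00°
|G| = 0.256 · 12.54 · 6.3295 / (2.2361 · 1.4142) ≈ 6.4255
Gain = 20 log₁₀(6.4255) ≈ 16.16 dB
∠G = (85.43° + 80.91°) − (63.43° + 45.00°) = 57.91°

16.2 dB, 57.9°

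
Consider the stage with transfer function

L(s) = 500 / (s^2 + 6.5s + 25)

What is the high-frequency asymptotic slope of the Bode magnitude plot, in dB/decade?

-40 dB/decade

Each pole contributes −20 dB/decade at high frequency; each zero contributes +20 dB/decade.
Net: 0 zero(s) − 2 pole(s) → -40 dB/decade.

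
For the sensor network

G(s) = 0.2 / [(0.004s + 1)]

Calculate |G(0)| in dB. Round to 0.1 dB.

G(0) = 0.2 · 1 / 1 = 0.2
20 log₁₀(0.2) ≈ -13.98 dB

-14.0 dB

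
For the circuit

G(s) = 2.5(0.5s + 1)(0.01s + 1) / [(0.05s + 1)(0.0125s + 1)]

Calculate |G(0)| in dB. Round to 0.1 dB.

8.0 dB

G(0) = 2.5 · 1 / 1 = 2.5
20 log₁₀(2.5) ≈ 7.96 dB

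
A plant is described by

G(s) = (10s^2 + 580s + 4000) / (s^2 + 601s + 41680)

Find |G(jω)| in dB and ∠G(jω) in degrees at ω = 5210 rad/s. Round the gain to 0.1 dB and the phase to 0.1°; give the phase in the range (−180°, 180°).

Substitute s = j5210:
Numerator: 10(j5210)^2 + 580(j5210) + 4000 = -271437000 + j3021800
Denominator: (j5210)^2 + 601(j5210) + 41680 = -27102420 + j3131210
|N| = √(271437000² + 3021800²) ≈ 2.7145e+08, ∠N ≈ 179.36°
|D| = √(27102420² + 3131210²) ≈ 2.7283e+07, ∠D ≈ 173.41°
|G| = 2.7145e+08 / 2.7283e+07 ≈ 9.9494
Gain = 20 log₁₀(9.9494) ≈ 19.96 dB
∠G = 179.36° − 173.41° = 5.95°

20.0 dB, 6.0°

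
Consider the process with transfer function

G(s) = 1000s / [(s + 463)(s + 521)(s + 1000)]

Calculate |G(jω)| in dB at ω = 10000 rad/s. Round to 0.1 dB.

-100.1 dB

At s = jω = j10000:
zero at origin: s = j10000 → |·| = 10000, ∠ = 90.00°
pole (s+463): 463 + j10000 → |·| = √(463²+10000²) = √100214369 ≈ 10011, ∠ = arctan(10000/463) ≈ 87.35°
pole (s+521): 521 + j10000 → |·| = √(521²+10000²) = √100271441 ≈ 10014, ∠ = arctan(10000/521) ≈ 87.02°
pole (s+1000): 1000 + j10000 → |·| = √(1000²+10000²) = √101000000 ≈ 10050, ∠ = arctan(10000/1000) ≈ 84.29°
|G| = 1000 · 10000 / 1.0075e+12 ≈ 9.9256e-06
Gain = 20 log₁₀(9.9256e-06) ≈ -100.06 dB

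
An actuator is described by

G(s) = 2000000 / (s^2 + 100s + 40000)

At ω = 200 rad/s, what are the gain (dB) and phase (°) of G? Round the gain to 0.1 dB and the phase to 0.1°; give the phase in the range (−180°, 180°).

At s = jω = j200:
quadratic: (j200)² + 100·j200 + 40000 = 0 + j20000 → |·| ≈ 20000, ∠ ≈ 90.00°
|G| = 2000000 / 20000 ≈ 100
Gain = 20 log₁₀(100) ≈ 40.00 dB
∠G = 0.00° − 90.00° = -90.00°

40.0 dB, -90.0°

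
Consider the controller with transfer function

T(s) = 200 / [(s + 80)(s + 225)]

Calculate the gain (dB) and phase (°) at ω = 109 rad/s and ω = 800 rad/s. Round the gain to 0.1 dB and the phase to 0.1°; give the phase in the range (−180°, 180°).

ω = 109: -44.6 dB, -79.6°; ω = 800: -70.5 dB, -158.6°

At s = jω = j109:
pole (s+80): 80 + j109 → |·| = √(80²+109²) = √18281 ≈ 135.21, ∠ = arctan(109/80) ≈ 53.72°
pole (s+225): 225 + j109 → |·| = √(225²+109²) = √62506 ≈ 250.01, ∠ = arctan(109/225) ≈ 25.85°
|T| = 200 / 33804 ≈ 0.0059165
Gain = 20 log₁₀(0.0059165) ≈ -44.56 dB
∠T = 0.00° − 79.57° = -79.57°

At s = jω = j800:
pole (s+80): 80 + j800 → |·| = √(80²+800²) = √646400 ≈ 803.99, ∠ = arctan(800/80) ≈ 84.29°
pole (s+225): 225 + j800 → |·| = √(225²+800²) = √690625 ≈ 831.04, ∠ = arctan(800/225) ≈ 74.29°
|T| = 200 / 6.6815e+05 ≈ 0.00029933
Gain = 20 log₁₀(0.00029933) ≈ -70.48 dB
∠T = 0.00° − 158.58° = -158.58°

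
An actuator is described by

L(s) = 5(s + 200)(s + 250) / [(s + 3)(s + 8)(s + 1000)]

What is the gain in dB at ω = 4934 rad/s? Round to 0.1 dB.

At s = jω = j4934:
zero (s+200): 200 + j4934 → |·| = √(200²+4934²) = √24384356 ≈ 4938.1, ∠ = arctan(4934/200) ≈ 87.68°
zero (s+250): 250 + j4934 → |·| = √(250²+4934²) = √24406856 ≈ 4940.3, ∠ = arctan(4934/250) ≈ 87.10°
pole (s+3): 3 + j4934 → |·| = √(3²+4934²) = √24344365 ≈ 4934, ∠ = arctan(4934/3) ≈ 89.97°
pole (s+8): 8 + j4934 → |·| = √(8²+4934²) = √24344420 ≈ 4934, ∠ = arctan(4934/8) ≈ 89.91°
pole (s+1000): 1000 + j4934 → |·| = √(1000²+4934²) = √25344356 ≈ 5034.3, ∠ = arctan(4934/1000) ≈ 78.54°
|L| = 5 · 2.4396e+07 / 1.2256e+11 ≈ 0.00099527
Gain = 20 log₁₀(0.00099527) ≈ -60.04 dB

-60.0 dB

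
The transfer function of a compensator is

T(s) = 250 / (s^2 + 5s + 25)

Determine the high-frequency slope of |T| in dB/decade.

Each pole contributes −20 dB/decade at high frequency; each zero contributes +20 dB/decade.
Net: 0 zero(s) − 2 pole(s) → -40 dB/decade.

-40 dB/decade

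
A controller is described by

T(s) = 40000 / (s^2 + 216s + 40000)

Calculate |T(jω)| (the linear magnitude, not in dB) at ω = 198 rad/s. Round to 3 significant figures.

0.935

At s = jω = j198:
quadratic: (j198)² + 216·j198 + 40000 = 796 + j42768 → |·| ≈ 42775, ∠ ≈ 88.93°
|T| = 40000 / 42775 ≈ 0.93513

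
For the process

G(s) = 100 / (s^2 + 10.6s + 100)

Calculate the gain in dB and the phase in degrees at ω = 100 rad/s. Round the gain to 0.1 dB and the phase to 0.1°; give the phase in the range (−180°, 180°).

At s = jω = j100:
quadratic: (j100)² + 10.6·j100 + 100 = -9900 + j1060 → |·| ≈ 9956.6, ∠ ≈ 173.89°
|G| = 100 / 9956.6 ≈ 0.010044
Gain = 20 log₁₀(0.010044) ≈ -39.96 dB
∠G = 0.00° − 173.89° = -173.89°

-40.0 dB, -173.9°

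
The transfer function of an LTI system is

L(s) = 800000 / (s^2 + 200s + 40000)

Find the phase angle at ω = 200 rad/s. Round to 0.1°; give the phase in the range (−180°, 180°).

-90.0°

At s = jω = j200:
quadratic: (j200)² + 200·j200 + 40000 = 0 + j40000 → |·| ≈ 40000, ∠ ≈ 90.00°
∠L = 0.00° − 90.00° = -90.00°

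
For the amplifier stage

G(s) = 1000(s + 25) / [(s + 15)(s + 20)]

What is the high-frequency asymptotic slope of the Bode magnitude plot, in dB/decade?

Each pole contributes −20 dB/decade at high frequency; each zero contributes +20 dB/decade.
Net: 1 zero(s) − 2 pole(s) → -20 dB/decade.

-20 dB/decade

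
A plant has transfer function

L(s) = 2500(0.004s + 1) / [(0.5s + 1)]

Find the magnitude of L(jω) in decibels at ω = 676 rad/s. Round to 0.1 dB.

26.6 dB

At ω = 676 rad/s:
zero (1 + j676·0.004) = 1 + j2.704 → |·| ≈ 2.883, ∠ ≈ 69.70°
pole (1 + j676·0.5) = 1 + j338 → |·| ≈ 338, ∠ ≈ 89.83°
|L| = 2500 · 2.883 / (338) ≈ 21.324
Gain = 20 log₁₀(21.324) ≈ 26.58 dB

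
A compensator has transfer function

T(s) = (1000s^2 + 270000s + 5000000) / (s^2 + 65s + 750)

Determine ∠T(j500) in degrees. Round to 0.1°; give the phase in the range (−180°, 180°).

Substitute s = j500:
Numerator: 1000(j500)^2 + 270000(j500) + 5000000 = -245000000 + j135000000
Denominator: (j500)^2 + 65(j500) + 750 = -249250 + j32500
|N| = √(245000000² + 135000000²) ≈ 2.7973e+08, ∠N ≈ 151.14°
|D| = √(249250² + 32500²) ≈ 2.5136e+05, ∠D ≈ 172.57°
∠T = 151.14° − 172.57° = -21.43°

-21.4°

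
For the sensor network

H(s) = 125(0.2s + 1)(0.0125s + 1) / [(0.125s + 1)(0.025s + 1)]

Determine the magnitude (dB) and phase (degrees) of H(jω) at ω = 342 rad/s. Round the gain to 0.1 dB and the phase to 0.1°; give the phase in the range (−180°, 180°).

At ω = 342 rad/s:
zero (1 + j342·0.2) = 1 + j68.4 → |·| ≈ 68.407, ∠ ≈ 89.16°
zero (1 + j342·0.0125) = 1 + j4.275 → |·| ≈ 4.3904, ∠ ≈ 76.83°
pole (1 + j342·0.125) = 1 + j42.75 → |·| ≈ 42.762, ∠ ≈ 88.66°
pole (1 + j342·0.025) = 1 + j8.55 → |·| ≈ 8.6083, ∠ ≈ 83.33°
|H| = 125 · 68.407 · 4.3904 / (42.762 · 8.6083) ≈ 101.99
Gain = 20 log₁₀(101.99) ≈ 40.17 dB
∠H = (89.16° + 76.83°) − (88.66° + 83.33°) = -6.00°

40.2 dB, -6.0°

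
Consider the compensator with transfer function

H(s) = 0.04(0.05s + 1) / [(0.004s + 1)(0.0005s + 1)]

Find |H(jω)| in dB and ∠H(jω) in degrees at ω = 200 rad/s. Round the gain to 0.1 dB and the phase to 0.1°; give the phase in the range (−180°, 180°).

At ω = 200 rad/s:
zero (1 + j200·0.05) = 1 + j10 → |·| ≈ 10.05, ∠ ≈ 84.29°
pole (1 + j200·0.004) = 1 + j0.8 → |·| ≈ 1.2806, ∠ ≈ 38.66°
pole (1 + j200·0.0005) = 1 + j0.1 → |·| ≈ 1.005, ∠ ≈ 5.71°
|H| = 0.04 · 10.05 / (1.2806 · 1.005) ≈ 0.31235
Gain = 20 log₁₀(0.31235) ≈ -10.11 dB
∠H = (84.29°) − (38.66° + 5.71°) = 39.92°

-10.1 dB, 39.9°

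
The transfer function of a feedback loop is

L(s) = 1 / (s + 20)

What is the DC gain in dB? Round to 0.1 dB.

L(0) = 1 / (20) = 0.05
20 log₁₀(0.05) ≈ -26.02 dB

-26.0 dB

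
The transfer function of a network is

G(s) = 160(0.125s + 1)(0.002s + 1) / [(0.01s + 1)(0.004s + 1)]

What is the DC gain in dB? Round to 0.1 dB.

44.1 dB

G(0) = 160 · 1 / 1 = 160
20 log₁₀(160) ≈ 44.08 dB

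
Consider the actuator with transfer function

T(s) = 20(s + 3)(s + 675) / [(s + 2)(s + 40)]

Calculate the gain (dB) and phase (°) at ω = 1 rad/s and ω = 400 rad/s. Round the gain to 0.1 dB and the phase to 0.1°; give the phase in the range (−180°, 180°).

At s = jω = j1:
zero (s+3): 3 + j1 → |·| = √(3²+1²) = √10 ≈ 3.1623, ∠ = arctan(1/3) ≈ 18.43°
zero (s+675): 675 + j1 → |·| = √(675²+1²) = √455626 ≈ 675, ∠ = arctan(1/675) ≈ 0.08°
pole (s+2): 2 + j1 → |·| = √(2²+1²) = √5 ≈ 2.2361, ∠ = arctan(1/2) ≈ 26.57°
pole (s+40): 40 + j1 → |·| = √(40²+1²) = √1601 ≈ 40.012, ∠ = arctan(1/40) ≈ 1.43°
|T| = 20 · 2134.6 / 89.471 ≈ 477.16
Gain = 20 log₁₀(477.16) ≈ 53.57 dB
∠T = 18.51° − 28.00° = -9.49°

At s = jω = j400:
zero (s+3): 3 + j400 → |·| = √(3²+400²) = √160009 ≈ 400.01, ∠ = arctan(400/3) ≈ 89.57°
zero (s+675): 675 + j400 → |·| = √(675²+400²) = √615625 ≈ 784.62, ∠ = arctan(400/675) ≈ 30.65°
pole (s+2): 2 + j400 → |·| = √(2²+400²) = √160004 ≈ 400, ∠ = arctan(400/2) ≈ 89.71°
pole (s+40): 40 + j400 → |·| = √(40²+400²) = √161600 ≈ 402, ∠ = arctan(400/40) ≈ 84.29°
|T| = 20 · 3.1386e+05 / 1.608e+05 ≈ 39.037
Gain = 20 log₁₀(39.037) ≈ 31.83 dB
∠T = 120.22° − 174.00° = -53.78°

ω = 1: 53.6 dB, -9.5°; ω = 400: 31.8 dB, -53.8°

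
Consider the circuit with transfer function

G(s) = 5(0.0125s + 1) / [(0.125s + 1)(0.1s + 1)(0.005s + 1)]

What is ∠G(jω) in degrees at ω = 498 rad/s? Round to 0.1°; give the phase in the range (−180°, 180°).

At ω = 498 rad/s:
zero (1 + j498·0.0125) = 1 + j6.225 → |·| ≈ 6.3048, ∠ ≈ 80.87°
pole (1 + j498·0.125) = 1 + j62.25 → |·| ≈ 62.258, ∠ ≈ 89.08°
pole (1 + j498·0.1) = 1 + j49.8 → |·| ≈ 49.81, ∠ ≈ 88.85°
pole (1 + j498·0.005) = 1 + j2.49 → |·| ≈ 2.6833, ∠ ≈ 68.12°
∠G = (80.87°) − (89.08° + 88.85° + 68.12°) = -165.18°

-165.2°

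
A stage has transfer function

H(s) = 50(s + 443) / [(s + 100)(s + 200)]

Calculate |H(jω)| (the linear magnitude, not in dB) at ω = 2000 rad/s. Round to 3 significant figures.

0.0254

At s = jω = j2000:
zero (s+443): 443 + j2000 → |·| = √(443²+2000²) = √4196249 ≈ 2048.5, ∠ = arctan(2000/443) ≈ 77.51°
pole (s+100): 100 + j2000 → |·| = √(100²+2000²) = √4010000 ≈ 2002.5, ∠ = arctan(2000/100) ≈ 87.14°
pole (s+200): 200 + j2000 → |·| = √(200²+2000²) = √4040000 ≈ 2010, ∠ = arctan(2000/200) ≈ 84.29°
|H| = 50 · 2048.5 / 4.025e+06 ≈ 0.025447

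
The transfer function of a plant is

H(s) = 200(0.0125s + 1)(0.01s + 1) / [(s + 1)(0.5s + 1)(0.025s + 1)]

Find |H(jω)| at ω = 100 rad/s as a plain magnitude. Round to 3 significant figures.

At ω = 100 rad/s:
zero (1 + j100·0.0125) = 1 + j1.25 → |·| ≈ 1.6008, ∠ ≈ 51.34°
zero (1 + j100·0.01) = 1 + j1 → |·| ≈ 1.4142, ∠ ≈ 45.00°
pole (1 + j100·1) = 1 + j100 → |·| ≈ 100, ∠ ≈ 89.43°
pole (1 + j100·0.5) = 1 + j50 → |·| ≈ 50.01, ∠ ≈ 88.85°
pole (1 + j100·0.025) = 1 + j2.5 → |·| ≈ 2.6926, ∠ ≈ 68.20°
|H| = 200 · 1.6008 · 1.4142 / (100 · 50.01 · 2.6926) ≈ 0.033624

0.0336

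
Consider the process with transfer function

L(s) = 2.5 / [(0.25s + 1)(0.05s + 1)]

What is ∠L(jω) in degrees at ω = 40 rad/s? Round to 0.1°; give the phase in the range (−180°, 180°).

-147.7°

At ω = 40 rad/s:
pole (1 + j40·0.25) = 1 + j10 → |·| ≈ 10.05, ∠ ≈ 84.29°
pole (1 + j40·0.05) = 1 + j2 → |·| ≈ 2.2361, ∠ ≈ 63.43°
∠L = (0°) − (84.29° + 63.43°) = -147.72°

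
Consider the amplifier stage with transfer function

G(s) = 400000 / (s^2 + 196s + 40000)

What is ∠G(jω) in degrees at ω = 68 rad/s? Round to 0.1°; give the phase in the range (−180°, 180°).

-20.6°

At s = jω = j68:
quadratic: (j68)² + 196·j68 + 40000 = 35376 + j13328 → |·| ≈ 37803, ∠ ≈ 20.64°
∠G = 0.00° − 20.64° = -20.64°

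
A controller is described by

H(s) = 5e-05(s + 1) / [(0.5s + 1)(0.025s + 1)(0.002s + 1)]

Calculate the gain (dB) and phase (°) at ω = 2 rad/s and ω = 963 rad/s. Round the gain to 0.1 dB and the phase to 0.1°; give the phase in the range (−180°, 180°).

ω = 2: -82.1 dB, 15.3°; ω = 963: -114.4 dB, -150.1°

At ω = 2 rad/s:
zero (1 + j2·1) = 1 + j2 → |·| ≈ 2.2361, ∠ ≈ 63.43°
pole (1 + j2·0.5) = 1 + j1 → |·| ≈ 1.4142, ∠ ≈ 45.00°
pole (1 + j2·0.025) = 1 + j0.05 → |·| ≈ 1.0012, ∠ ≈ 2.86°
pole (1 + j2·0.002) = 1 + j0.004 → |·| ≈ 1, ∠ ≈ 0.23°
|H| = 5e-05 · 2.2361 / (1.4142 · 1.0012 · 1) ≈ 7.8964e-05
Gain = 20 log₁₀(7.8964e-05) ≈ -82.05 dB
∠H = (63.43°) − (45.00° + 2.86° + 0.23°) = 15.34°

At ω = 963 rad/s:
zero (1 + j963·1) = 1 + j963 → |·| ≈ 963, ∠ ≈ 89.94°
pole (1 + j963·0.5) = 1 + j481.5 → |·| ≈ 481.5, ∠ ≈ 89.88°
pole (1 + j963·0.025) = 1 + j24.075 → |·| ≈ 24.096, ∠ ≈ 87.62°
pole (1 + j963·0.002) = 1 + j1.926 → |·| ≈ 2.1701, ∠ ≈ 62.56°
|H| = 5e-05 · 963 / (481.5 · 24.096 · 2.1701) ≈ 1.9124e-06
Gain = 20 log₁₀(1.9124e-06) ≈ -114.37 dB
∠H = (89.94°) − (89.88° + 87.62° + 62.56°) = -150.12°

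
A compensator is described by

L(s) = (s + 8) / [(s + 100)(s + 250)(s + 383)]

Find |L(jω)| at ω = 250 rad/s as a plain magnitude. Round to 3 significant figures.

At s = jω = j250:
zero (s+8): 8 + j250 → |·| = √(8²+250²) = √62564 ≈ 250.13, ∠ = arctan(250/8) ≈ 88.17°
pole (s+100): 100 + j250 → |·| = √(100²+250²) = √72500 ≈ 269.26, ∠ = arctan(250/100) ≈ 68.20°
pole (s+250): 250 + j250 → |·| = √(250²+250²) = √125000 ≈ 353.55, ∠ = arctan(250/250) ≈ 45.00°
pole (s+383): 383 + j250 → |·| = √(383²+250²) = √209189 ≈ 457.37, ∠ = arctan(250/383) ≈ 33.13°
|L| = 1 · 250.13 / 4.354e+07 ≈ 5.7448e-06

5.74e-06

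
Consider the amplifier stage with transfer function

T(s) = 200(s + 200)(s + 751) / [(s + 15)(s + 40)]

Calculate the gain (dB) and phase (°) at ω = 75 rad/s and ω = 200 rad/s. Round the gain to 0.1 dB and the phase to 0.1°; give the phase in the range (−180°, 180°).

At s = jω = j75:
zero (s+200): 200 + j75 → |·| = √(200²+75²) = √45625 ≈ 213.6, ∠ = arctan(75/200) ≈ 20.56°
zero (s+751): 751 + j75 → |·| = √(751²+75²) = √569626 ≈ 754.74, ∠ = arctan(75/751) ≈ 5.70°
pole (s+15): 15 + j75 → |·| = √(15²+75²) = √5850 ≈ 76.485, ∠ = arctan(75/15) ≈ 78.69°
pole (s+40): 40 + j75 → |·| = √(40²+75²) = √7225 ≈ 85, ∠ = arctan(75/40) ≈ 61.93°
|T| = 200 · 1.6121e+05 / 6501.2 ≈ 4959.4
Gain = 20 log₁₀(4959.4) ≈ 73.91 dB
∠T = 26.26° − 140.62° = -114.36°

At s = jω = j200:
zero (s+200): 200 + j200 → |·| = √(200²+200²) = √80000 ≈ 282.84, ∠ = arctan(200/200) ≈ 45.00°
zero (s+751): 751 + j200 → |·| = √(751²+200²) = √604001 ≈ 777.18, ∠ = arctan(200/751) ≈ 14.91°
pole (s+15): 15 + j200 → |·| = √(15²+200²) = √40225 ≈ 200.56, ∠ = arctan(200/15) ≈ 85.71°
pole (s+40): 40 + j200 → |·| = √(40²+200²) = √41600 ≈ 203.96, ∠ = arctan(200/40) ≈ 78.69°
|T| = 200 · 2.1982e+05 / 40906 ≈ 1074.8
Gain = 20 log₁₀(1074.8) ≈ 60.63 dB
∠T = 59.91° − 164.40° = -104.49°

ω = 75: 73.9 dB, -114.4°; ω = 200: 60.6 dB, -104.5°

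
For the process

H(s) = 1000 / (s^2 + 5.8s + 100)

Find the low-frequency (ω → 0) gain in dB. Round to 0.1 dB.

H(0) = 1000 / 100 = 10
20 log₁₀(10) ≈ 20.00 dB

20.0 dB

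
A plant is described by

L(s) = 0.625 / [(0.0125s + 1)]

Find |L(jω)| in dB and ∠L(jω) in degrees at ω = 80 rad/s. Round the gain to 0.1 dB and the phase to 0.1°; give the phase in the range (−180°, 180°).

-7.1 dB, -45.0°

At ω = 80 rad/s:
pole (1 + j80·0.0125) = 1 + j1 → |·| ≈ 1.4142, ∠ ≈ 45.00°
|L| = 0.625 · 1 / (1.4142) ≈ 0.44195
Gain = 20 log₁₀(0.44195) ≈ -7.09 dB
∠L = (0°) − (45.00°) = -45.00°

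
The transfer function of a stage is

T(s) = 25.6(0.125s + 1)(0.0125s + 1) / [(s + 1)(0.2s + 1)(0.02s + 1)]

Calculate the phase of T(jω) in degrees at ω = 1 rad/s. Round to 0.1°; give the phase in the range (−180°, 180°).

At ω = 1 rad/s:
zero (1 + j1·0.125) = 1 + j0.125 → |·| ≈ 1.0078, ∠ ≈ 7.13°
zero (1 + j1·0.0125) = 1 + j0.0125 → |·| ≈ 1.0001, ∠ ≈ 0.72°
pole (1 + j1·1) = 1 + j1 → |·| ≈ 1.4142, ∠ ≈ 45.00°
pole (1 + j1·0.2) = 1 + j0.2 → |·| ≈ 1.0198, ∠ ≈ 11.31°
pole (1 + j1·0.02) = 1 + j0.02 → |·| ≈ 1.0002, ∠ ≈ 1.15°
∠T = (7.13° + 0.72°) − (45.00° + 11.31° + 1.15°) = -49.61°

-49.6°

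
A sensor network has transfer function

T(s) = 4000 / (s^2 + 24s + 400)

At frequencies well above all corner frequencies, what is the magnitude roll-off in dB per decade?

Each pole contributes −20 dB/decade at high frequency; each zero contributes +20 dB/decade.
Net: 0 zero(s) − 2 pole(s) → -40 dB/decade.

-40 dB/decade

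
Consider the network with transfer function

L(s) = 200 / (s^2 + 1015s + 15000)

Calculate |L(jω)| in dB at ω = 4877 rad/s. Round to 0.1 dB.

Substitute s = j4877:
Numerator: 200 = 200 + j0
Denominator: (j4877)^2 + 1015(j4877) + 15000 = -23770129 + j4950155
|N| = √(200² + 0²) ≈ 200, ∠N ≈ 0.00°
|D| = √(23770129² + 4950155²) ≈ 2.428e+07, ∠D ≈ 168.24°
|L| = 200 / 2.428e+07 ≈ 8.2372e-06
Gain = 20 log₁₀(8.2372e-06) ≈ -101.68 dB

-101.7 dB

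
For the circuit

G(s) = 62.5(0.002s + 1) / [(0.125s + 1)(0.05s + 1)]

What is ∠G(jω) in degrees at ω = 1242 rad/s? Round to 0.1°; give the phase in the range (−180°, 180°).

At ω = 1242 rad/s:
zero (1 + j1242·0.002) = 1 + j2.484 → |·| ≈ 2.6777, ∠ ≈ 68.07°
pole (1 + j1242·0.125) = 1 + j155.25 → |·| ≈ 155.25, ∠ ≈ 89.63°
pole (1 + j1242·0.05) = 1 + j62.1 → |·| ≈ 62.108, ∠ ≈ 89.08°
∠G = (68.07°) − (89.63° + 89.08°) = -110.64°

-110.6°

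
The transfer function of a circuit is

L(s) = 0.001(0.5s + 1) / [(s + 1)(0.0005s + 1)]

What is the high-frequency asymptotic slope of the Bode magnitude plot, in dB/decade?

-20 dB/decade

Each pole contributes −20 dB/decade at high frequency; each zero contributes +20 dB/decade.
Net: 1 zero(s) − 2 pole(s) → -20 dB/decade.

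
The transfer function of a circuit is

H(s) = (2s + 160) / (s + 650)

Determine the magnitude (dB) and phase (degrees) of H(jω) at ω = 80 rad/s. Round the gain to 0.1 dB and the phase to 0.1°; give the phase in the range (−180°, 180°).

-9.2 dB, 38.0°

Substitute s = j80:
Numerator: 2(j80) + 160 = 160 + j160
Denominator: (j80) + 650 = 650 + j80
|N| = √(160² + 160²) ≈ 226.27, ∠N ≈ 45.00°
|D| = √(650² + 80²) ≈ 654.9, ∠D ≈ 7.02°
|H| = 226.27 / 654.9 ≈ 0.3455
Gain = 20 log₁₀(0.3455) ≈ -9.23 dB
∠H = 45.00° − 7.02° = 37.98°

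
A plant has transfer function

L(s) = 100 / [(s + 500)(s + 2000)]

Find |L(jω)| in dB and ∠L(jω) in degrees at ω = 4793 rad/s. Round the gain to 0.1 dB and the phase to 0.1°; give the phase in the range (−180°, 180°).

-108.0 dB, -151.4°

At s = jω = j4793:
pole (s+500): 500 + j4793 → |·| = √(500²+4793²) = √23222849 ≈ 4819, ∠ = arctan(4793/500) ≈ 84.04°
pole (s+2000): 2000 + j4793 → |·| = √(2000²+4793²) = √26972849 ≈ 5193.5, ∠ = arctan(4793/2000) ≈ 67.35°
|L| = 100 / 2.5027e+07 ≈ 3.9957e-06
Gain = 20 log₁₀(3.9957e-06) ≈ -107.97 dB
∠L = 0.00° − 151.39° = -151.39°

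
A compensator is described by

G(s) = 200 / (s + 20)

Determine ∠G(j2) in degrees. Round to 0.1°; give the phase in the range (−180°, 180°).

At s = jω = j2:
pole (s+20): 20 + j2 → |·| = √(20²+2²) = √404 ≈ 20.1, ∠ = arctan(2/20) ≈ 5.71°
∠G = 0.00° − 5.71° = -5.71°

-5.7°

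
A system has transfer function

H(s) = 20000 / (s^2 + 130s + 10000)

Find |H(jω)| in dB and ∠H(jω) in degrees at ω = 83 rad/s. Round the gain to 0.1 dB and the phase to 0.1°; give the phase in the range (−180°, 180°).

5.0 dB, -73.9°

At s = jω = j83:
quadratic: (j83)² + 130·j83 + 10000 = 3111 + j10790 → |·| ≈ 11230, ∠ ≈ 73.92°
|H| = 20000 / 11230 ≈ 1.7809
Gain = 20 log₁₀(1.7809) ≈ 5.01 dB
∠H = 0.00° − 73.92° = -73.92°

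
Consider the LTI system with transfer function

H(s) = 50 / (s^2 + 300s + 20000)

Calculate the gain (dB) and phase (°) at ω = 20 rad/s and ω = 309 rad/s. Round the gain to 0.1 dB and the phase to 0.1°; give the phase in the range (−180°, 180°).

ω = 20: -52.3 dB, -17.0°; ω = 309: -67.6 dB, -129.2°

Substitute s = j20:
Numerator: 50 = 50 + j0
Denominator: (j20)^2 + 300(j20) + 20000 = 19600 + j6000
|N| = √(50² + 0²) ≈ 50, ∠N ≈ 0.00°
|D| = √(19600² + 6000²) ≈ 20498, ∠D ≈ 17.02°
|H| = 50 / 20498 ≈ 0.0024393
Gain = 20 log₁₀(0.0024393) ≈ -52.25 dB
∠H = 0.00° − 17.02° = -17.02°

Substitute s = j309:
Numerator: 50 = 50 + j0
Denominator: (j309)^2 + 300(j309) + 20000 = -75481 + j92700
|N| = √(50² + 0²) ≈ 50, ∠N ≈ 0.00°
|D| = √(75481² + 92700²) ≈ 1.1954e+05, ∠D ≈ 129.15°
|H| = 50 / 1.1954e+05 ≈ 0.00041827
Gain = 20 log₁₀(0.00041827) ≈ -67.57 dB
∠H = 0.00° − 129.15° = -129.15°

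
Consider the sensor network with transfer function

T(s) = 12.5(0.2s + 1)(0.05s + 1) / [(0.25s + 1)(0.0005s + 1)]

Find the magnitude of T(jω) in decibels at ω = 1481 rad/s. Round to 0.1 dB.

At ω = 1481 rad/s:
zero (1 + j1481·0.2) = 1 + j296.2 → |·| ≈ 296.2, ∠ ≈ 89.81°
zero (1 + j1481·0.05) = 1 + j74.05 → |·| ≈ 74.057, ∠ ≈ 89.23°
pole (1 + j1481·0.25) = 1 + j370.25 → |·| ≈ 370.25, ∠ ≈ 89.85°
pole (1 + j1481·0.0005) = 1 + j0.7405 → |·| ≈ 1.2443, ∠ ≈ 36.52°
|T| = 12.5 · 296.2 · 74.057 / (370.25 · 1.2443) ≈ 595.17
Gain = 20 log₁₀(595.17) ≈ 55.49 dB

55.5 dB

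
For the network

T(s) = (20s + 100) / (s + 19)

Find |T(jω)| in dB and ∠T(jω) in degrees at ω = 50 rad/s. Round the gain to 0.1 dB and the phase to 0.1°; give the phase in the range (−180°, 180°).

Substitute s = j50:
Numerator: 20(j50) + 100 = 100 + j1000
Denominator: (j50) + 19 = 19 + j50
|N| = √(100² + 1000²) ≈ 1005, ∠N ≈ 84.29°
|D| = √(19² + 50²) ≈ 53.488, ∠D ≈ 69.19°
|T| = 1005 / 53.488 ≈ 18.789
Gain = 20 log₁₀(18.789) ≈ 25.48 dB
∠T = 84.29° − 69.19° = 15.10°

25.5 dB, 15.1°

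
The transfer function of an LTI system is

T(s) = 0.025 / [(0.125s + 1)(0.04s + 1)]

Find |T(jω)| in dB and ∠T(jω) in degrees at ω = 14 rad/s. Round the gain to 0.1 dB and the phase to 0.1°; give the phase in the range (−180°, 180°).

-39.3 dB, -89.5°

At ω = 14 rad/s:
pole (1 + j14·0.125) = 1 + j1.75 → |·| ≈ 2.0156, ∠ ≈ 60.26°
pole (1 + j14·0.04) = 1 + j0.56 → |·| ≈ 1.1461, ∠ ≈ 29.25°
|T| = 0.025 · 1 / (2.0156 · 1.1461) ≈ 0.010822
Gain = 20 log₁₀(0.010822) ≈ -39.31 dB
∠T = (0°) − (60.26° + 29.25°) = -89.51°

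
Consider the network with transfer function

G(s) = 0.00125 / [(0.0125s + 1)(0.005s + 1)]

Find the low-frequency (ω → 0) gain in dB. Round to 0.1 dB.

-58.1 dB

G(0) = 0.00125 · 1 / 1 = 0.00125
20 log₁₀(0.00125) ≈ -58.06 dB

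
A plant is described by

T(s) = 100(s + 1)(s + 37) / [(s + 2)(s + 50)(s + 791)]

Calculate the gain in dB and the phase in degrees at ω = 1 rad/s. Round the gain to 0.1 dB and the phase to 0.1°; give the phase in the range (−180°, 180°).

-24.6 dB, 18.8°

At s = jω = j1:
zero (s+1): 1 + j1 → |·| = √(1²+1²) = √2 ≈ 1.4142, ∠ = arctan(1/1) ≈ 45.00°
zero (s+37): 37 + j1 → |·| = √(37²+1²) = √1370 ≈ 37.014, ∠ = arctan(1/37) ≈ 1.55°
pole (s+2): 2 + j1 → |·| = √(2²+1²) = √5 ≈ 2.2361, ∠ = arctan(1/2) ≈ 26.57°
pole (s+50): 50 + j1 → |·| = √(50²+1²) = √2501 ≈ 50.01, ∠ = arctan(1/50) ≈ 1.15°
pole (s+791): 791 + j1 → |·| = √(791²+1²) = √625682 ≈ 791, ∠ = arctan(1/791) ≈ 0.07°
|T| = 100 · 52.345 / 88455 ≈ 0.059177
Gain = 20 log₁₀(0.059177) ≈ -24.56 dB
∠T = 46.55° − 27.79° = 18.76°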